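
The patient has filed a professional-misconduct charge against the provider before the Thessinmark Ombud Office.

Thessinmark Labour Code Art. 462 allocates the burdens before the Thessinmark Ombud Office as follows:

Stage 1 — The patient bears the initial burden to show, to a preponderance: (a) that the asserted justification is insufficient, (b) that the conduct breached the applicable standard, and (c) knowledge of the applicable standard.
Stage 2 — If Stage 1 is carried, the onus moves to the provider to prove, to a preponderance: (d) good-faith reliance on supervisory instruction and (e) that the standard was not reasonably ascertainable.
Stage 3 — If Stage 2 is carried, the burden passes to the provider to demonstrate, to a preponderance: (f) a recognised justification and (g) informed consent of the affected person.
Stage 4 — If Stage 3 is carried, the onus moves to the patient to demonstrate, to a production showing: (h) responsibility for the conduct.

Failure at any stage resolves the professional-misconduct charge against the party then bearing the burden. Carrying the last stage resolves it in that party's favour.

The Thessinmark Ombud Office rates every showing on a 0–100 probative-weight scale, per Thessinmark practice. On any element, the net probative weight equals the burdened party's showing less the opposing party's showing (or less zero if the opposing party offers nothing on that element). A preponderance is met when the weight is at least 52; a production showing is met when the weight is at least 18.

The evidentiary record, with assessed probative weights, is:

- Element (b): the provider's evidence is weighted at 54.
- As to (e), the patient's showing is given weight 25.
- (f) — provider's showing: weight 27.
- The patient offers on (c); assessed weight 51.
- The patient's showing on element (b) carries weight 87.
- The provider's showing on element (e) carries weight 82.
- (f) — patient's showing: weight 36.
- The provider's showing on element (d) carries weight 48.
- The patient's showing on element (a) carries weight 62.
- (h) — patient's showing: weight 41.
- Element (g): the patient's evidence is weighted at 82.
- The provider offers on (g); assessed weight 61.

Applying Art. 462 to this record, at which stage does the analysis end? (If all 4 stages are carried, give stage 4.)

Stage 1 — burden on patient; standard: a preponderance (weight is at least 52).
    (a): 62 ≥ 52 [met]
    (b): 87 − 54 = 33 < 52 [not met]
    (c): 51 < 52 [not met]
  Stage 1 not carried; the patient fails its burden.
So the provider prevails.

stage 1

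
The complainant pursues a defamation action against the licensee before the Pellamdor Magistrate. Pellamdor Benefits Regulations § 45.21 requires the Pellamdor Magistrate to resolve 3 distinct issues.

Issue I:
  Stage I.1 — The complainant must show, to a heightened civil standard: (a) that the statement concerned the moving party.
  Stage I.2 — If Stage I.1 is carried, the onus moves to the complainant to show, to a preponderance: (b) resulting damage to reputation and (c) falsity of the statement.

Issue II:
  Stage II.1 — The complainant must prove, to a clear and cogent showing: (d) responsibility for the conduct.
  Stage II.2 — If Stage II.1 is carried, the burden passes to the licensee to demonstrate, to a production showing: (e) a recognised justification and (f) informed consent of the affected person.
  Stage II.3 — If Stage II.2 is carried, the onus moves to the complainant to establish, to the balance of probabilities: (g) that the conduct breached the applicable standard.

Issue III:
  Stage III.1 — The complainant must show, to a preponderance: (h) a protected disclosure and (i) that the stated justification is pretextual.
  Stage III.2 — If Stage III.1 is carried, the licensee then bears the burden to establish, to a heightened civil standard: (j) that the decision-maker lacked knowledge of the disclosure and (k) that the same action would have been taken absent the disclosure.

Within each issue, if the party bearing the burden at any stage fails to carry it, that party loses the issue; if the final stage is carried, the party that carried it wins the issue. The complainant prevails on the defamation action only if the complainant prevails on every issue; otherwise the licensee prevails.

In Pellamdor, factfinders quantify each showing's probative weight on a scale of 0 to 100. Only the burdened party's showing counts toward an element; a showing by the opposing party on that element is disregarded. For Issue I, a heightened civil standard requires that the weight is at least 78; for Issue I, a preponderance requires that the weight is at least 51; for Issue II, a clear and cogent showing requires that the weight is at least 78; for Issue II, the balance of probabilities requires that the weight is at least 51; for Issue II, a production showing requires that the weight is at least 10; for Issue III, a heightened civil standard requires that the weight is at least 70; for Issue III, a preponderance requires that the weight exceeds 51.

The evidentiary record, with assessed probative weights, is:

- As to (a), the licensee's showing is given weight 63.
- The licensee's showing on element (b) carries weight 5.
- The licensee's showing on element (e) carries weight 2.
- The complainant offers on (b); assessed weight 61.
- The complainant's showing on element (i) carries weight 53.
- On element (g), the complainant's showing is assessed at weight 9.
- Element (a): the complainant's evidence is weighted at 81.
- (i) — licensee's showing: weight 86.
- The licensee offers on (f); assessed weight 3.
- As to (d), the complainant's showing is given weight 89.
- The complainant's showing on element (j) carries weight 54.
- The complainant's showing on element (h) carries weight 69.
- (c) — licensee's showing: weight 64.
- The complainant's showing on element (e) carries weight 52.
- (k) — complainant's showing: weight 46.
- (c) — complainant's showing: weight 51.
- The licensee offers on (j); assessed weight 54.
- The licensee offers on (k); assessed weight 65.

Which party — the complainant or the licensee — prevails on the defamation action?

— Issue I —
Stage I.1 (complainant, a heightened civil standard, weight is at least 78): (a) 81 (licensee's 63 disregarded) ≥ 78 — meets.
  Stage I.1 is satisfied; the complainant continues to bear the burden.
Stage I.2 (complainant, a preponderance, weight is at least 51): (b) 61 (licensee's 5 disregarded) ≥ 51 — meets; (c) 51 (licensee's 64 disregarded) ≥ 51 — meets.
  Stage I.2 carried; the final stage is satisfied.
Every stage carried; the complainant prevails on this issue.
— Issue II —
At Stage II.1 the complainant must meet a clear and cogent showing (weight is at least 78): on (d) the weight is 89, which does reach 78, so (d) meets the standard.
  Stage II.1 carried; the burden shifts to the licensee.
At Stage II.2 the licensee must meet a production showing (weight is at least 10): on (e) the weight is 2 (the complainant's 52 is given no effect), < 10, so (e) does not meet the standard; on (f) the weight is 3, which does not reach 10, so (f) does not meet the standard.
  The licensee does not carry Stage II.2.
So the complainant prevails on this issue.
— Issue III —
Stage III.1 (complainant, a preponderance, weight exceeds 51): (h) 69 > 51 — meets; (i) 53 (licensee's 86 disregarded) > 51 — meets.
  Stage III.1 is satisfied; the onus moves to the licensee.
Stage III.2 (licensee, a heightened civil standard, weight is at least 70): (j) 54 (complainant's 54 disregarded) < 70 — fails; (k) 65 (complainant's 46 disregarded) < 70 — fails.
  Stage III.2 not carried; the licensee fails its burden.
So the complainant prevails on this issue.
Per-issue: Issue I → complainant; Issue II → complainant; Issue III → complainant. The complainant must prevail on every issue; overall, the complainant prevails.

complainant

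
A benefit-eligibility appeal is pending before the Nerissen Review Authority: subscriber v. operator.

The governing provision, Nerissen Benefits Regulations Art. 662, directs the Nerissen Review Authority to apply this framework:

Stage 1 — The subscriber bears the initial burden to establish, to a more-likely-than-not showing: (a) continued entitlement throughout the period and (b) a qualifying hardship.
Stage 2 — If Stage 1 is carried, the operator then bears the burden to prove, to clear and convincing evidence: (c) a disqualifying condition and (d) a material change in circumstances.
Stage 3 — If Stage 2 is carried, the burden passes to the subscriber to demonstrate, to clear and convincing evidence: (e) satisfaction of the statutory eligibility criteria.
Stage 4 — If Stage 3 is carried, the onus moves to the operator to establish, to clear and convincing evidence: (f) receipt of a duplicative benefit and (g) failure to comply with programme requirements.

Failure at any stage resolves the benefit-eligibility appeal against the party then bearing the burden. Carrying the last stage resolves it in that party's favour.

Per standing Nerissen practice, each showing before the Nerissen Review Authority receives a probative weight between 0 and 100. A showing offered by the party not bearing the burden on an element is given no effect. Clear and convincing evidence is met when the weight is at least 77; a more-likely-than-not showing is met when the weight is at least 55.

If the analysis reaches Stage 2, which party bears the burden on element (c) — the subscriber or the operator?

operator

Stage 2's rule assigns the burden to the operator (to clear and convincing evidence).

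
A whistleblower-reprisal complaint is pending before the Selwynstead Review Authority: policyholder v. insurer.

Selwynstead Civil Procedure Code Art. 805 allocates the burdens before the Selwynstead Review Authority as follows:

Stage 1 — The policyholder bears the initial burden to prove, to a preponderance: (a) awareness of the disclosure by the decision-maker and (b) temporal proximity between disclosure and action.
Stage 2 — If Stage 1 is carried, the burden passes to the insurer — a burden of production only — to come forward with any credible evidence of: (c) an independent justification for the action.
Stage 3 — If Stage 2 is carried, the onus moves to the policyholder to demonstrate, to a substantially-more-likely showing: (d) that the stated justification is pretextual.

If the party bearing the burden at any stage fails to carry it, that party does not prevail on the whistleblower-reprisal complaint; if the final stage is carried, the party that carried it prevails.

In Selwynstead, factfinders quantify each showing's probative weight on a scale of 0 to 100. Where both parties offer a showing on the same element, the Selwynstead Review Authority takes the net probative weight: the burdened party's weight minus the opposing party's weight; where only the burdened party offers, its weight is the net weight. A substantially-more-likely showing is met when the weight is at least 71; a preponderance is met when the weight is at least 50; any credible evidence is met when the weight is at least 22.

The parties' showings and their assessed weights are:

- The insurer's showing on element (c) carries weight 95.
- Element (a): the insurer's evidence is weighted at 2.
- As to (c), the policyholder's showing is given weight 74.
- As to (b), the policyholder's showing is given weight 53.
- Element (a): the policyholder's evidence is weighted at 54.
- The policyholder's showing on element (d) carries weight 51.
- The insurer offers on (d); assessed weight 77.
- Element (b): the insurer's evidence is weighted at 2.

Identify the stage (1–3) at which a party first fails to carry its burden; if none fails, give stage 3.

stage 2

Stage 1 (policyholder, a preponderance, weight is at least 50): (a) net 54−2=52 ≥ 50 — meets; (b) net 53−2=51 ≥ 50 — meets.
  Stage 1 is satisfied; the onus moves to the insurer.
Stage 2 (insurer, any credible evidence, weight is at least 22): (c) net 95−74=21 < 22 — fails.
  Stage 2 not carried; the insurer fails its burden.
So the policyholder prevails.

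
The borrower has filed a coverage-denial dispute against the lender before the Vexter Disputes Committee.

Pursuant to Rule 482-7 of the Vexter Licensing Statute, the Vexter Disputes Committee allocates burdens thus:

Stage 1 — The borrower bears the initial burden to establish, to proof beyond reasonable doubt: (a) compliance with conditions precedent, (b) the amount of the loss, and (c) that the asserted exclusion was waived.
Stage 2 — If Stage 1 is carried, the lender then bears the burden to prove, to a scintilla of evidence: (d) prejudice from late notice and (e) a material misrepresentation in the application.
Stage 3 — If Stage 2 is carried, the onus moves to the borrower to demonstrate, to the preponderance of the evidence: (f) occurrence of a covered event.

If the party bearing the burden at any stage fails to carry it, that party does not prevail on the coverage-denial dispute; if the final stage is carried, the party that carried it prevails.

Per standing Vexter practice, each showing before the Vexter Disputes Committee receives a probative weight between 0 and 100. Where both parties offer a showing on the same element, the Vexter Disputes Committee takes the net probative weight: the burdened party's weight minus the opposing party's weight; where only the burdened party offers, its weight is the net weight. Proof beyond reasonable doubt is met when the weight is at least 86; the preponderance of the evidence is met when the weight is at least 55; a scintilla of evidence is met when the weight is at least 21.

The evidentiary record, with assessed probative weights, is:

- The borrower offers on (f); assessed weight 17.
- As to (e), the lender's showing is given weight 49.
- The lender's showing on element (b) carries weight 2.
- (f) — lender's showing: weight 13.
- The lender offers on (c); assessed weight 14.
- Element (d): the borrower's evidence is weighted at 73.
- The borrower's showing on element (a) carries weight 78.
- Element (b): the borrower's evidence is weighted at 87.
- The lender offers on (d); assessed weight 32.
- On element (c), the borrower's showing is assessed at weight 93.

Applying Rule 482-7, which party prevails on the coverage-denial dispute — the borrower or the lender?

lender

Stage 1 — burden on borrower; standard: proof beyond reasonable doubt (weight is at least 86).
    (a): 78 < 86 [not met]
    (b): 87 − 2 = 85 < 86 [not met]
    (c): 93 − 14 = 79 < 86 [not met]
  The borrower does not carry Stage 1.
The lender prevails.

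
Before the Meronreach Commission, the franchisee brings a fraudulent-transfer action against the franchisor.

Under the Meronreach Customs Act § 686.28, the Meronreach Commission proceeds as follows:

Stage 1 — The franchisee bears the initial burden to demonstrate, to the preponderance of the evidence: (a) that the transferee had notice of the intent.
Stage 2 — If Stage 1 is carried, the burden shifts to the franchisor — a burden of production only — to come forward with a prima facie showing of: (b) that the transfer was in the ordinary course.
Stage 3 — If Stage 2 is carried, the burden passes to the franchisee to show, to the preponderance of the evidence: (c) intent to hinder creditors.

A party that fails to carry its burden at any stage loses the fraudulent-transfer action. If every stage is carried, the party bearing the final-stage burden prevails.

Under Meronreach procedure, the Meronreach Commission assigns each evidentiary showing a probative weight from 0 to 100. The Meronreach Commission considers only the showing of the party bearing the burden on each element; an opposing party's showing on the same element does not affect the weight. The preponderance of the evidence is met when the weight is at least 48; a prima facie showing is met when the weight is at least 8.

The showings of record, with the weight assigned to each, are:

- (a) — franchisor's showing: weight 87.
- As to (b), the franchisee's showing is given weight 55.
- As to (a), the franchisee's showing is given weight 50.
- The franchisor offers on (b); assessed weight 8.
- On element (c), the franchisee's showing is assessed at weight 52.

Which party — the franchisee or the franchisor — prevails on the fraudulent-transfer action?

At Stage 1 the franchisee must meet the preponderance of the evidence (weight is at least 48): on (a) the weight is 50 (the franchisor's 87 is given no effect), which does reach 48, so (a) meets the standard.
  Stage 1 carried; the burden shifts to the franchisor.
At Stage 2 the franchisor must meet a prima facie showing (weight is at least 8): on (b) the weight is 8 (the franchisee's 55 is given no effect), which does reach 8, so (b) meets the standard.
  All elements met. The burden passes to the franchisee.
At Stage 3 the franchisee must meet the preponderance of the evidence (weight is at least 48): on (c) the weight is 52, which does reach 48, so (c) meets the standard.
  All elements met at the final stage.
With every stage satisfied, the franchisee prevails.

franchisee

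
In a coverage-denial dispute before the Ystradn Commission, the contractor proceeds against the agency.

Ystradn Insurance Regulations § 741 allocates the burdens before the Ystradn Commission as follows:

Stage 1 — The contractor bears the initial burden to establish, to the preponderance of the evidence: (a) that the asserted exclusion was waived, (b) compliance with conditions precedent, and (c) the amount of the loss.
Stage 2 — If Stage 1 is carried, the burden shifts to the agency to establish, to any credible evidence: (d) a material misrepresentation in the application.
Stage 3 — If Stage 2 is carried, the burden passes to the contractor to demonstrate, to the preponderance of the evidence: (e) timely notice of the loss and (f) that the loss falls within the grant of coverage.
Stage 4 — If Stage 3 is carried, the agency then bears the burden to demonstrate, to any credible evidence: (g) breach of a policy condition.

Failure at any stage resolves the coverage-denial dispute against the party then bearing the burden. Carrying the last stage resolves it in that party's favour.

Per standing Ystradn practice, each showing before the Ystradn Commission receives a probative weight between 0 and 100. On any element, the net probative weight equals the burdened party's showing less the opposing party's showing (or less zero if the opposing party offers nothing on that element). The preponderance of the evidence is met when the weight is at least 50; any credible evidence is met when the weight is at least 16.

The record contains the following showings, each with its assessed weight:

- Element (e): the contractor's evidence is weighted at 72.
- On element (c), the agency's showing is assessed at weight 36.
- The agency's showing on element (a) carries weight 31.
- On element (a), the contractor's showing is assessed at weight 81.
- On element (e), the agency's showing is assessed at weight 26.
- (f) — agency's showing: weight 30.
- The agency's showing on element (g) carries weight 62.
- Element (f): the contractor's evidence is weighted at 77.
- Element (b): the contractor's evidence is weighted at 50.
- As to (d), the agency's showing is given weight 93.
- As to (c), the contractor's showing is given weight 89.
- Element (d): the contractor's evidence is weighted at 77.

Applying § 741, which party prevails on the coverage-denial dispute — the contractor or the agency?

At Stage 1 the contractor must meet the preponderance of the evidence (weight is at least 50): on (a) the weight is 81 less the opposing 31 gives net 50, ≥ 50, so (a) meets the standard; on (b) the weight is 50, which does reach 50, so (b) meets the standard; on (c) the weight is 89 less the opposing 36 gives net 53, ≥ 50, so (c) meets the standard.
  Stage 1 is satisfied; the onus moves to the agency.
At Stage 2 the agency must meet any credible evidence (weight is at least 16): on (d) the weight is 93 less the opposing 77 gives net 16, which does reach 16, so (d) meets the standard.
  All elements met. The burden passes to the contractor.
At Stage 3 the contractor must meet the preponderance of the evidence (weight is at least 50): on (e) the weight is 72 less the opposing 26 gives net 46, which does not reach 50, so (e) does not meet the standard; on (f) the weight is 77 less the opposing 30 gives net 47, < 50, so (f) does not meet the standard.
  The contractor does not carry Stage 3.
The agency prevails.

agency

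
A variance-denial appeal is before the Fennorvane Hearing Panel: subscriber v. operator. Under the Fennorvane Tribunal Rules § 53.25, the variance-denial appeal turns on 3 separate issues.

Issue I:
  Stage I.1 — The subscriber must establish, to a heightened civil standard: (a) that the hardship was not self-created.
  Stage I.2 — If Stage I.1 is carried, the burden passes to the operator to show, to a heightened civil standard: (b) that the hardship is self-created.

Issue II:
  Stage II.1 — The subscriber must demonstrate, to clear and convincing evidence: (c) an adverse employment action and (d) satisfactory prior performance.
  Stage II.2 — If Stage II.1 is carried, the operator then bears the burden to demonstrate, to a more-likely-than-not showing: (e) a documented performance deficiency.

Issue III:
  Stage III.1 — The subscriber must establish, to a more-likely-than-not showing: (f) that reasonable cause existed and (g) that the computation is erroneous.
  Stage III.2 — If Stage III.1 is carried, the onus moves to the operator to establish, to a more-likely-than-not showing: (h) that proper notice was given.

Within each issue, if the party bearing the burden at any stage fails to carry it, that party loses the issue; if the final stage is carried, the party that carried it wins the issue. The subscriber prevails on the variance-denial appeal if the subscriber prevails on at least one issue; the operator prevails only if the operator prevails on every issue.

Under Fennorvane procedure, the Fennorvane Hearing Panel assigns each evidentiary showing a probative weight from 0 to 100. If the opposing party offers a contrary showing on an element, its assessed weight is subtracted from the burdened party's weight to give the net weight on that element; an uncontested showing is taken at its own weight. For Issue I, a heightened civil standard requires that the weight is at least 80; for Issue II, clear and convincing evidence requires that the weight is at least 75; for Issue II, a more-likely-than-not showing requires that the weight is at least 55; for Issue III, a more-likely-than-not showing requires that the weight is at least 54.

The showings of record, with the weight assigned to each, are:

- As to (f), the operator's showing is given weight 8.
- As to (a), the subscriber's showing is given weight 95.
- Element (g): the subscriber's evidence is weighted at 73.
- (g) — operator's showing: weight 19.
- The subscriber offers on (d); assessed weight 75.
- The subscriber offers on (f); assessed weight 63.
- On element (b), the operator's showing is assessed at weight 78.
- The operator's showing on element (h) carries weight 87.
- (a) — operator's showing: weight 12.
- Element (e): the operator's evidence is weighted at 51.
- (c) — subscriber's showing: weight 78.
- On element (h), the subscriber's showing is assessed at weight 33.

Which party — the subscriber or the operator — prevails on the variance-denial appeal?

— Issue I —
Stage I.1 (subscriber, a heightened civil standard, weight is at least 80): (a) net 95−12=83 ≥ 80 — meets.
  All elements met. The burden passes to the operator.
Stage I.2 (operator, a heightened civil standard, weight is at least 80): (b) 78 < 80 — fails.
  Stage I.2 not carried; the operator fails its burden.
The subscriber prevails on this issue.
— Issue II —
Stage II.1 (subscriber, clear and convincing evidence, weight is at least 75): (c) 78 ≥ 75 — meets; (d) 75 ≥ 75 — meets.
  All elements met. The burden passes to the operator.
Stage II.2 (operator, a more-likely-than-not showing, weight is at least 55): (e) 51 < 55 — fails.
  Not every element is met, so the operator fails to carry Stage II.2.
The analysis ends at Stage II.2; the subscriber prevails on this issue.
— Issue III —
At Stage III.1 the subscriber must meet a more-likely-than-not showing (weight is at least 54): on (f) the weight is 63 less the opposing 8 gives net 55, ≥ 54, so (f) meets the standard; on (g) the weight is 73 less the opposing 19 gives net 54, which does reach 54, so (g) meets the standard.
  All elements met. The burden passes to the operator.
At Stage III.2 the operator must meet a more-likely-than-not showing (weight is at least 54): on (h) the weight is 87 less the opposing 33 gives net 54, ≥ 54, so (h) meets the standard.
  The operator carries the last stage.
With every stage satisfied, the operator prevails on this issue.
Per-issue: Issue I → subscriber; Issue II → subscriber; Issue III → operator. The subscriber must prevail on at least one issue; overall, the subscriber prevails.

subscriber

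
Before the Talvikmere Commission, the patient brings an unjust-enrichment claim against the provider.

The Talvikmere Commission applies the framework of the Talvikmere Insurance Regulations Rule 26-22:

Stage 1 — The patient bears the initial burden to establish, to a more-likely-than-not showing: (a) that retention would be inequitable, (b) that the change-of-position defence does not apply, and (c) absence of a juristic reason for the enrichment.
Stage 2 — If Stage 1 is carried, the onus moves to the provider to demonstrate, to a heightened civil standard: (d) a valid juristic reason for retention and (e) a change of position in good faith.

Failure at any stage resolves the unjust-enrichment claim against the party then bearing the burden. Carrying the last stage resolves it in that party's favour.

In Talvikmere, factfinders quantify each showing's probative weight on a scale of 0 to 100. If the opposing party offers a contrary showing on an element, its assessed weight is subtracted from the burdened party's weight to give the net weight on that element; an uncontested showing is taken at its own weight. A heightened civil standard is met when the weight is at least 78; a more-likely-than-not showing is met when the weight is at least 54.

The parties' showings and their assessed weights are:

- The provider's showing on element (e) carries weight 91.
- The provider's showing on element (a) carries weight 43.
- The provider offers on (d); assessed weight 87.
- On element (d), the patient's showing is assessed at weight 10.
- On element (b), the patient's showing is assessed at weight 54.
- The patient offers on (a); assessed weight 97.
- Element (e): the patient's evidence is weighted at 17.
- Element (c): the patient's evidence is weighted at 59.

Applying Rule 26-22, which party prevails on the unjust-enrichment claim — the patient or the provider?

Stage 1 (patient, a more-likely-than-not showing, weight is at least 54): (a) net 97−43=54 ≥ 54 — meets; (b) 54 ≥ 54 — meets; (c) 59 ≥ 54 — meets.
  Stage 1 carried; the burden shifts to the provider.
Stage 2 (provider, a heightened civil standard, weight is at least 78): (d) net 87−10=77 < 78 — fails; (e) net 91−17=74 < 78 — fails.
  The provider does not carry Stage 2.
So the patient prevails.

patient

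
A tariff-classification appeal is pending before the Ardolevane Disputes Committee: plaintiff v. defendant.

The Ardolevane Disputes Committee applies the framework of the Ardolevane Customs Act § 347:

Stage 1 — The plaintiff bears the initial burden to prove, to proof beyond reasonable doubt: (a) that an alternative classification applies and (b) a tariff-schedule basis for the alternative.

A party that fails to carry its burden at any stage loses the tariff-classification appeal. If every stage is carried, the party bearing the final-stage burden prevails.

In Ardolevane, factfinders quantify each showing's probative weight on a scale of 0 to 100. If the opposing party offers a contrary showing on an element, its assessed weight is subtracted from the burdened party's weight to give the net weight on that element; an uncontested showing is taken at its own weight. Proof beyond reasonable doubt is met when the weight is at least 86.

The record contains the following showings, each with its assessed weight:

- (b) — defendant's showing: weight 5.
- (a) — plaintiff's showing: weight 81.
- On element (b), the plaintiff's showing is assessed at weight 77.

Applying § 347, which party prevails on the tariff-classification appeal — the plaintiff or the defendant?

At Stage 1 the plaintiff must meet proof beyond reasonable doubt (weight is at least 86): on (a) the weight is 81, < 86, so (a) does not meet the standard; on (b) the weight is 77 less the opposing 5 gives net 72, which does not reach 86, so (b) does not meet the standard.
  Not every element is met, so the plaintiff fails to carry Stage 1.
The defendant prevails.

defendant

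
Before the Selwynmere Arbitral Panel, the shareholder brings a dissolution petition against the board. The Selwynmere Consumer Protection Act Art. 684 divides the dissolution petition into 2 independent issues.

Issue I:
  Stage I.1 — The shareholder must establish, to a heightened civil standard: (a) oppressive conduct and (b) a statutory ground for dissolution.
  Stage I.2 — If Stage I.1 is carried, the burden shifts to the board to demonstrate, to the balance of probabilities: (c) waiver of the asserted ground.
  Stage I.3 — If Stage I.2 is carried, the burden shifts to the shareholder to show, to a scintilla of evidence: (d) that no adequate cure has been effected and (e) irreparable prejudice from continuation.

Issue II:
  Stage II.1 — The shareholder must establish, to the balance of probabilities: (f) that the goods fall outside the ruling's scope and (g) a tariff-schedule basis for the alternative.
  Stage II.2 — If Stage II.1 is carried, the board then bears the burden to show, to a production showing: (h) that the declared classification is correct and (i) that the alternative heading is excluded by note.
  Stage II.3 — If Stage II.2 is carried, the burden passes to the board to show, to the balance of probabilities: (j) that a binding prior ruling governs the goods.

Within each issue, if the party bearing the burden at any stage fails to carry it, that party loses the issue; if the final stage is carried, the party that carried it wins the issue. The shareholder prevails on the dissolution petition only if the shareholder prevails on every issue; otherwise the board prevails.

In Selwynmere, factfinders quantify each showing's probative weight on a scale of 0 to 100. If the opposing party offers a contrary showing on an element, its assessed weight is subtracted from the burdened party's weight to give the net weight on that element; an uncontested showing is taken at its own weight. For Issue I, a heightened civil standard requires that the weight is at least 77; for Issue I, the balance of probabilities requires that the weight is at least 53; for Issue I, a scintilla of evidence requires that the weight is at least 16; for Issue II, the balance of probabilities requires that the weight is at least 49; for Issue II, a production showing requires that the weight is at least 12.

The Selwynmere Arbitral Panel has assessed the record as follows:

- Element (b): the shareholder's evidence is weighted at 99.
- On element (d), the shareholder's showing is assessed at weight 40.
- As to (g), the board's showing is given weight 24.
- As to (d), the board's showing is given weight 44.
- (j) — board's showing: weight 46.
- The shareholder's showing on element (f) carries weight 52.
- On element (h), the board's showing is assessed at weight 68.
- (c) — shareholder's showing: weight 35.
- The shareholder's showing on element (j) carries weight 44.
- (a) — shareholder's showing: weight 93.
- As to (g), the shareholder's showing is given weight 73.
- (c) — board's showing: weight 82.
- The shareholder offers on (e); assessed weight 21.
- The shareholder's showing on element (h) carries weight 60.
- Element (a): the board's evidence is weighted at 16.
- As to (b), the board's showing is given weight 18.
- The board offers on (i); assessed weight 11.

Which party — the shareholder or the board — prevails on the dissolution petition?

shareholder

— Issue I —
Stage I.1 (shareholder, a heightened civil standard, weight is at least 77): (a) net 93−16=77 ≥ 77 — meets; (b) net 99−18=81 ≥ 77 — meets.
  Stage I.1 carried; the burden shifts to the board.
Stage I.2 (board, the balance of probabilities, weight is at least 53): (c) net 82−35=47 < 53 — fails.
  Stage I.2 not carried; the board fails its burden.
The shareholder prevails on this issue.
— Issue II —
At Stage II.1 the shareholder must meet the balance of probabilities (weight is at least 49): on (f) the weight is 52, ≥ 49, so (f) meets the standard; on (g) the weight is 73 less the opposing 24 gives net 49, which does reach 49, so (g) meets the standard.
  The shareholder carries Stage II.1; the board now bears the burden.
At Stage II.2 the board must meet a production showing (weight is at least 12): on (h) the weight is 68 less the opposing 60 gives net 8, which does not reach 12, so (h) does not meet the standard; on (i) the weight is 11, which does not reach 12, so (i) does not meet the standard.
  Stage II.2 not carried; the board fails its burden.
The shareholder prevails on this issue.
Per-issue: Issue I → shareholder; Issue II → shareholder. The shareholder must prevail on every issue; overall, the shareholder prevails.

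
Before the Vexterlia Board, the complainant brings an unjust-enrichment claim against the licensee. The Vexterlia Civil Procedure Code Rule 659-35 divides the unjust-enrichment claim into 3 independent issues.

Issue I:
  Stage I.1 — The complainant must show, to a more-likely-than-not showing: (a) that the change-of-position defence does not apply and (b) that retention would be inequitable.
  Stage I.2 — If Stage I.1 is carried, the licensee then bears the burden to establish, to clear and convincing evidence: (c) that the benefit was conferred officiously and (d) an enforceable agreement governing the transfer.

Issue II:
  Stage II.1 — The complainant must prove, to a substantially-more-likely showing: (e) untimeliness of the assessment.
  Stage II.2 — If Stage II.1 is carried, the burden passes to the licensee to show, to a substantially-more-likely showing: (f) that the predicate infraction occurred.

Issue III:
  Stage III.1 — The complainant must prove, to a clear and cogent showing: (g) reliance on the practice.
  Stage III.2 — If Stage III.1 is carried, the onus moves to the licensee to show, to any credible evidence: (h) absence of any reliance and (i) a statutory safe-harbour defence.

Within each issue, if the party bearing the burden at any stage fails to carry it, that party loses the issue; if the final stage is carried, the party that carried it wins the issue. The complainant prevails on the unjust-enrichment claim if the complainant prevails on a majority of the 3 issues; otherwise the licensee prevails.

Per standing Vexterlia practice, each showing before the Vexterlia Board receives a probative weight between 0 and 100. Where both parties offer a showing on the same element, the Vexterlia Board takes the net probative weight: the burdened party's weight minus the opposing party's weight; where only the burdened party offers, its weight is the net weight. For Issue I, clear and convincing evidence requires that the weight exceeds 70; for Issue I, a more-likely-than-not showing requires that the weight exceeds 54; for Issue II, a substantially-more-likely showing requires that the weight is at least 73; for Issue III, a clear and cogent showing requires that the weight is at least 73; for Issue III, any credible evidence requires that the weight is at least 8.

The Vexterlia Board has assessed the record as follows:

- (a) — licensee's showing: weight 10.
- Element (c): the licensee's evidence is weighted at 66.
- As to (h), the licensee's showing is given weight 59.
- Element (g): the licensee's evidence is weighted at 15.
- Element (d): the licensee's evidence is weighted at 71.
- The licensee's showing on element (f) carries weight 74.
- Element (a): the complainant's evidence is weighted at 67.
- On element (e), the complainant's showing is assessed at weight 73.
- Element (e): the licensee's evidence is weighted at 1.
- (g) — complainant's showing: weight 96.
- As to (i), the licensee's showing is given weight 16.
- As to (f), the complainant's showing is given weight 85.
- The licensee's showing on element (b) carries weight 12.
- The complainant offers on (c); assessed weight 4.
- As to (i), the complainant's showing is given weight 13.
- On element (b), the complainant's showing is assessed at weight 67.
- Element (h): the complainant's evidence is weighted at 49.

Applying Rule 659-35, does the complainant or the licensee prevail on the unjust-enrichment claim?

complainant

— Issue I —
At Stage I.1 the complainant must meet a more-likely-than-not showing (weight exceeds 54): on (a) the weight is 67 less the opposing 10 gives net 57, > 54, so (a) meets the standard; on (b) the weight is 67 less the opposing 12 gives net 55, > 54, so (b) meets the standard.
  All elements met. The burden passes to the licensee.
At Stage I.2 the licensee must meet clear and convincing evidence (weight exceeds 70): on (c) the weight is 66 less the opposing 4 gives net 62, which does not exceed 70, so (c) does not meet the standard; on (d) the weight is 71, which does exceed 70, so (d) meets the standard.
  The licensee does not carry Stage I.2.
The analysis ends at Stage I.2; the complainant prevails on this issue.
— Issue II —
Stage II.1 — burden on complainant; standard: a substantially-more-likely showing (weight is at least 73).
    (e): 73 − 1 = 72 < 73 [not met]
  The complainant does not carry Stage II.1.
The analysis ends at Stage II.1; the licensee prevails on this issue.
— Issue III —
Stage III.1 — burden on complainant; standard: a clear and cogent showing (weight is at least 73).
    (g): 96 − 15 = 81 ≥ 73 [met]
  Stage III.1 carried; the burden shifts to the licensee.
Stage III.2 — burden on licensee; standard: any credible evidence (weight is at least 8).
    (h): 59 − 49 = 10 ≥ 8 [met]
    (i): 16 − 13 = 3 < 8 [not met]
  Not every element is met, so the licensee fails to carry Stage III.2.
The analysis ends at Stage III.2; the complainant prevails on this issue.
Per-issue: Issue I → complainant; Issue II → licensee; Issue III → complainant. The complainant must prevail on a majority of issues; overall, the complainant prevails.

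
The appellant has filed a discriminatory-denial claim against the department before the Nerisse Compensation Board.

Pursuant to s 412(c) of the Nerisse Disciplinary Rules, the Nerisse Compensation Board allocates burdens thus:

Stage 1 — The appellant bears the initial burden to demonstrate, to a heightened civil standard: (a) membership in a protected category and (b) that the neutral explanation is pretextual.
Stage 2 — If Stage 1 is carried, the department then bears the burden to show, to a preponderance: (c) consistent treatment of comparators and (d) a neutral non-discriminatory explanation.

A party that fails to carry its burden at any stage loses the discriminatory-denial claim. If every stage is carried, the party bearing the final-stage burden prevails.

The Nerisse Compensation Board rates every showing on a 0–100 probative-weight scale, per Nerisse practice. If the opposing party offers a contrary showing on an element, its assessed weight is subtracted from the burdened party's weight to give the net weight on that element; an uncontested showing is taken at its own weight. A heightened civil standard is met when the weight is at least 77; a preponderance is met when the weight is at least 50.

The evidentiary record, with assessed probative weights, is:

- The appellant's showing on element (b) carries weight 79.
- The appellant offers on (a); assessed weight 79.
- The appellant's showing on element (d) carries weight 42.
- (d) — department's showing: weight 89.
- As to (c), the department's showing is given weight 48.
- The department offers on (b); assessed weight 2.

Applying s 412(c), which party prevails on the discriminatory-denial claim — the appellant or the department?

Stage 1 — burden on appellant; standard: a heightened civil standard (weight is at least 77).
    (a): 79 ≥ 77 [met]
    (b): 79 − 2 = 77 ≥ 77 [met]
  Stage 1 is satisfied; the onus moves to the department.
Stage 2 — burden on department; standard: a preponderance (weight is at least 50).
    (c): 48 < 50 [not met]
    (d): 89 − 42 = 47 < 50 [not met]
  Stage 2 not carried; the department fails its burden.
The appellant prevails.

appellant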